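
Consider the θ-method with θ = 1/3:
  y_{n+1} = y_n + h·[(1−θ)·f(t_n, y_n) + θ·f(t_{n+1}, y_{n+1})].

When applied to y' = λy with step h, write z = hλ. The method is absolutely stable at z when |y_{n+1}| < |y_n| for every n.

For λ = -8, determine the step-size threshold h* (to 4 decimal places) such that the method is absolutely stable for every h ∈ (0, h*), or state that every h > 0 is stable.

(-6.0000,0); λ=-8 ⇒ h* = (6)/8 = 0.7500.

Test eqn y'=λy, z=hλ:
  y_{n+1} = y_n + z·[2/3·y_n + 1/3·y_{n+1}] ⇒ (1 − 1/3z)y_{n+1} = (1 + 2/3z)y_n
  R(z) = (1 + 2/3z)/(1 − 1/3z).

Solve |R(x)|<1 on ℝ⁻.
x=-1.23: |R|=0.1277
R=−1: 1+2/3x = −1+1/3x ⇒ -1/3x=2 ⇒ x=2/(-1/3)=-6.0000
Confirm numerically:
  x=-5.958: |R|=0.99531 <1
  x=-5.927: |R|=0.99182 <1
  x=-3.111: |R|=0.52725 <1
  x=-3.023: |R|=0.50573 <1
  x=-6.426: |R|=1.04519 >1
  x=-6.420: |R|=1.04459 >1
  x=-6.338: |R|=1.03620 >1
Interval (-6.0000, 0).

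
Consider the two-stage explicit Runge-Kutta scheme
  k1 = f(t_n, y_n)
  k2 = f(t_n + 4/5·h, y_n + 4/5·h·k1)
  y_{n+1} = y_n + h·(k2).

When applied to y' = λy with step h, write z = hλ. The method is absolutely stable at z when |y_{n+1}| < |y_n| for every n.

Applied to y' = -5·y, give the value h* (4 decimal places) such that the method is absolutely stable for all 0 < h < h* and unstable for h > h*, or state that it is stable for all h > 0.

(-1.2500,0); λ=-5 ⇒ h* = (5/4)/5 = 0.2500.

Set f=λy, z=hλ:
  k1=λy_n ⇒ h·k1=z·y_n;  k2=λ(1+4/5z)y_n ⇒ h·k2=z(1+4/5z)y_n
  y_{n+1}/y_n = 1 + z(1+4/5z) = 1 + z + 4/5z²
  ⇒ R(z) = 1 + z + 4/5z².

Need |R(x)|<1, x<0.
x=-1.39: |R|=1.1557
R=1: x+4/5x²=0 ⇒ x=−5/4=-1.2500; min R=1−1/(4·4/5)=0.6875>−1
Confirm numerically:
  x=-1.097: |R|=0.86573 <1
  x=-1.001: |R|=0.80060 <1
  x=-0.803: |R|=0.71285 <1
  x=-1.696: |R|=1.60513 >1
  x=-1.531: |R|=1.34417 >1
  x=-1.485: |R|=1.27918 >1
Interval (-1.2500, 0).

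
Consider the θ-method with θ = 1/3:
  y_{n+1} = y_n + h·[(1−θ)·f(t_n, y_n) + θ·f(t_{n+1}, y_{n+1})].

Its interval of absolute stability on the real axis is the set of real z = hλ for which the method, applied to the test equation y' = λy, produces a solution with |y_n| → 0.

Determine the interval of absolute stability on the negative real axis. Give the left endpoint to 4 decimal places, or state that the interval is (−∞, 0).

On y'=λy, z=hλ:
  y_{n+1} = y_n + z·[2/3·y_n + 1/3·y_{n+1}] ⇒ (1 − 1/3z)y_{n+1} = (1 + 2/3z)y_n
  ⇒ R(z) = (1 + 2/3z)/(1 − 1/3z).

Find x<0 with |R(x)|<1.
x=-0.69: |R|=0.4390
R=−1: 1+2/3x = −1+1/3x ⇒ -1/3x=2 ⇒ x=2/(-1/3)=-6.0000
Confirm numerically:
  x=-5.023: |R|=0.87823 <1
  x=-4.356: |R|=0.77651 <1
  x=-3.158: |R|=0.53849 <1
  x=-6.342: |R|=1.03661 >1
  x=-6.307: |R|=1.03299 >1
  x=-6.171: |R|=1.01865 >1
Stable set (-6.0000, 0).

z∈(-6.0000,0).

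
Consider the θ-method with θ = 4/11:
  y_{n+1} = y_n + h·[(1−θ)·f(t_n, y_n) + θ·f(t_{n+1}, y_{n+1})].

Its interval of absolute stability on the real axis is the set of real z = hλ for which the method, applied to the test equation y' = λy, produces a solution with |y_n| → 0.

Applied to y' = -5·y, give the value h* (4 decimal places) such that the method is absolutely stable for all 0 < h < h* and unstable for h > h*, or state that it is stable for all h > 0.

(-7.3333,0); λ=-5 ⇒ h* = (22/3)/5 = 1.4667.

Test eqn y'=λy, z=hλ:
  y_{n+1} = y_n + z·[7/11·y_n + 4/11·y_{n+1}] ⇒ (1 − 4/11z)y_{n+1} = (1 + 7/11z)y_n
  Hence R(z) = (1 + 7/11z)/(1 − 4/11z).

Boundary: |R(x)|=1, x<0.
x=-0.38: |R|=0.6661
R=−1: 1+7/11x = −1+4/11x ⇒ -3/11x=2 ⇒ x=2/(-3/11)=-7.3333
Confirm numerically:
  x=-4.790: |R|=0.74702 <1
  x=-4.219: |R|=0.66484 <1
  x=-3.638: |R|=0.56614 <1
  x=-7.818: |R|=1.03440 >1
  x=-7.621: |R|=1.02080 >1
  x=-7.530: |R|=1.01435 >1
Interval (-7.3333, 0).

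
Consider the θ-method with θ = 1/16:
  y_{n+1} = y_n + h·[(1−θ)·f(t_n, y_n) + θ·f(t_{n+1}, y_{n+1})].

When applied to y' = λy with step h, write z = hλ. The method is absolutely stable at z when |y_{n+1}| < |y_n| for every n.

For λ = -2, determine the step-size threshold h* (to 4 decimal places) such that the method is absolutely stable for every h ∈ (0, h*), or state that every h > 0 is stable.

(-2.2857,0); λ=-2 ⇒ h* = (16/7)/2 = 1.1429.

Test eqn y'=λy, z=hλ:
  y_{n+1} = y_n + z·[15/16·y_n + 1/16·y_{n+1}] ⇒ (1 − 1/16z)y_{n+1} = (1 + 15/16z)y_n
  so R(z) = (1 + 15/16z)/(1 − 1/16z).

Boundary: |R(x)|=1, x<0.
x=-1.25: |R|=0.1594
R=−1: 1+15/16x = −1+1/16x ⇒ -7/8x=2 ⇒ x=2/(-7/8)=-2.2857
Confirm numerically:
  x=-2.049: |R|=0.81639 <1
  x=-1.966: |R|=0.75086 <1
  x=-1.567: |R|=0.42722 <1
  x=-2.870: |R|=1.43349 >1
  x=-2.334: |R|=1.03687 >1
Interval (-2.2857, 0).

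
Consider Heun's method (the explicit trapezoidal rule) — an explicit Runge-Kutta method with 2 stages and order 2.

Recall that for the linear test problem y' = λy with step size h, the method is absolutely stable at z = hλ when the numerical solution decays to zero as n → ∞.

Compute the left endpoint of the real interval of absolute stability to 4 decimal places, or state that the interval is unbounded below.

On y'=λy, z=hλ:
  order 2, 2-stage ⇒ R(z)=1+z+z^2/2
  (e.g. R(-0.9)=0.50500, |R|=0.50500)

Find x<0 with |R(x)|<1.
x=-0.9: |R|=0.5050
|R(-2.29)|=1.3321 |R(-2.1)|=1.1050 |R(-1.48)|=0.6152
Bisect:
  x_lo=-2.4746 |R|=1.5872  x_hi=-0.0802 |R|=0.9230
  mid=-1.27738 |R|=0.53847 →hi
  mid=-1.87599 |R|=0.88368 →hi
  mid=-2.17529 |R|=1.19066 →lo
  mid=-2.02564 |R|=1.02597 →lo
  mid=-1.95082 |R|=0.95203 →hi
  mid=-1.98823 |R|=0.98830 →hi
  mid=-2.00693 |R|=1.00696 →lo
  ...
  [-2.00007,-1.99992] ⇒ x*=-2.0000
Stable set (-2.0000, 0).

z* = -2.0000.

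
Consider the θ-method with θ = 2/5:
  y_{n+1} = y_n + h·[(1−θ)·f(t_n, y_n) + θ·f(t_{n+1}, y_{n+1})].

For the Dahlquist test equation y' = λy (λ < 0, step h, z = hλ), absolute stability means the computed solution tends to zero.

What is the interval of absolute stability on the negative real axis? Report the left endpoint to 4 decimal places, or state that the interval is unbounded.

(-10.0000, 0).

Test eqn y'=λy, z=hλ:
  y_{n+1} = y_n + z·[3/5·y_n + 2/5·y_{n+1}] ⇒ (1 − 2/5z)y_{n+1} = (1 + 3/5z)y_n
  R(z) = (1 + 3/5z)/(1 − 2/5z).

Need |R(x)|<1, x<0.
x=-0.43: |R|=0.6331
R=−1: 1+3/5x = −1+2/5x ⇒ -1/5x=2 ⇒ x=2/(-1/5)=-10.0000
Confirm numerically:
  x=-9.933: |R|=0.99731 <1
  x=-6.578: |R|=0.81152 <1
  x=-5.722: |R|=0.73984 <1
  x=-10.370: |R|=1.01437 >1
  x=-10.101: |R|=1.00401 >1
Interval (-10.0000, 0).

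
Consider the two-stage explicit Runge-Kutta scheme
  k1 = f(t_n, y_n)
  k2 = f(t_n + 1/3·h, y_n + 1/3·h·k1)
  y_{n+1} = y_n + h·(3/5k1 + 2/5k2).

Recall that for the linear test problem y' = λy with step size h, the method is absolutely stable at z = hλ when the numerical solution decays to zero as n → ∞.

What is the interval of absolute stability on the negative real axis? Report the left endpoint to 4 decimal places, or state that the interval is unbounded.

(-7.5000, 0).

On y'=λy, z=hλ:
  k1=λy_n ⇒ h·k1=z·y_n;  k2=λ(1+1/3z)y_n ⇒ h·k2=z(1+1/3z)y_n
  y_{n+1}/y_n = 1 + 3/5z + 2/5z(1+1/3z) = 1 + z + 2/15z²
  R(z) = 1 + z + 2/15z².

Solve |R(x)|<1 on ℝ⁻.
x=-1.1: |R|=0.0613
R=1: x+2/15x²=0 ⇒ x=−15/2=-7.5000; min R=1−1/(4·2/15)=-0.8750>−1
Confirm numerically:
  x=-7.373: |R|=0.87515 <1
  x=-4.917: |R|=0.69341 <1
  x=-4.455: |R|=0.80873 <1
  x=-3.191: |R|=0.83334 <1
  x=-8.035: |R|=1.57316 >1
  x=-7.782: |R|=1.29260 >1
Interval (-7.5000, 0).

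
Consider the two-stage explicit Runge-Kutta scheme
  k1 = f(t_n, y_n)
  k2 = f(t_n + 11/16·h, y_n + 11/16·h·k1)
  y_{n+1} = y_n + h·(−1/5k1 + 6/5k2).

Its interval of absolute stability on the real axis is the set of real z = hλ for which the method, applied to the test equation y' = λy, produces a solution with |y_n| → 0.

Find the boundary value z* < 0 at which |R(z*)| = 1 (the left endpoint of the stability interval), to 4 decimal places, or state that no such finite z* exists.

z* = -1.2121.

Set f=λy, z=hλ:
  k1=λy_n ⇒ h·k1=z·y_n;  k2=λ(1+11/16z)y_n ⇒ h·k2=z(1+11/16z)y_n
  y_{n+1}/y_n = 1 − 1/5z + 6/5z(1+11/16z) = 1 + z + 33/40z²
  so R(z) = 1 + z + 33/40z².

Boundary: |R(x)|=1, x<0.
x=-1.21: |R|=0.9979
R=1: x+33/40x²=0 ⇒ x=−40/33=-1.2121; min R=1−1/(4·33/40)=0.6970>−1
Confirm numerically:
  x=-1.180: |R|=0.96873 <1
  x=-0.875: |R|=0.75664 <1
  x=-0.676: |R|=0.70101 <1
  x=-0.574: |R|=0.69782 <1
  x=-1.808: |R|=1.88881 >1
  x=-1.433: |R|=1.26113 >1
So |R|<1 on (-1.2121, 0).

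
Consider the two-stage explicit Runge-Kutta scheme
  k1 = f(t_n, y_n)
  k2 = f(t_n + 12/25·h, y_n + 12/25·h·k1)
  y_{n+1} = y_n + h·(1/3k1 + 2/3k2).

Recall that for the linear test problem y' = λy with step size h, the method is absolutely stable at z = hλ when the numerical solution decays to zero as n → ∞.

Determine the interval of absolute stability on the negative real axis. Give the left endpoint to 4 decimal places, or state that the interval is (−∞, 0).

Test eqn y'=λy, z=hλ:
  k1=λy_n ⇒ h·k1=z·y_n;  k2=λ(1+12/25z)y_n ⇒ h·k2=z(1+12/25z)y_n
  y_{n+1}/y_n = 1 + 1/3z + 2/3z(1+12/25z) = 1 + z + 8/25z²
  so R(z) = 1 + z + 8/25z².

Solve |R(x)|<1 on ℝ⁻.
x=-1.05: |R|=0.3028
R=1: x+8/25x²=0 ⇒ x=−25/8=-3.1250; min R=1−1/(4·8/25)=0.2188>−1
Confirm numerically:
  x=-2.920: |R|=0.80845 <1
  x=-2.343: |R|=0.41369 <1
  x=-2.284: |R|=0.38533 <1
  x=-2.024: |R|=0.28690 <1
  x=-3.636: |R|=1.59456 >1
  x=-3.450: |R|=1.35880 >1
  x=-3.326: |R|=1.21393 >1
Stable set (-3.1250, 0).

(-3.1250, 0).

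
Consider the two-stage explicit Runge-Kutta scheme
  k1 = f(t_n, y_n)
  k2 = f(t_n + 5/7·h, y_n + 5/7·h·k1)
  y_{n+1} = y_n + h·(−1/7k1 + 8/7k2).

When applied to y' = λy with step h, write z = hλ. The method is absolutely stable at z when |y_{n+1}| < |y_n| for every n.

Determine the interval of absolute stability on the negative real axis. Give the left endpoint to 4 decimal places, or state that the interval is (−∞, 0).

On y'=λy, z=hλ:
  k1=λy_n ⇒ h·k1=z·y_n;  k2=λ(1+5/7z)y_n ⇒ h·k2=z(1+5/7z)y_n
  y_{n+1}/y_n = 1 − 1/7z + 8/7z(1+5/7z) = 1 + z + 40/49z²
  R(z) = 1 + z + 40/49z².

Boundary: |R(x)|=1, x<0.
x=-1.37: |R|=1.1622
R=1: x+40/49x²=0 ⇒ x=−49/40=-1.2250; min R=1−1/(4·40/49)=0.6937>−1
Confirm numerically:
  x=-1.131: |R|=0.91321 <1
  x=-0.790: |R|=0.71947 <1
  x=-0.585: |R|=0.69437 <1
  x=-1.569: |R|=1.44060 >1
  x=-1.509: |R|=1.34984 >1
Interval (-1.2250, 0).

z∈(-1.2250,0).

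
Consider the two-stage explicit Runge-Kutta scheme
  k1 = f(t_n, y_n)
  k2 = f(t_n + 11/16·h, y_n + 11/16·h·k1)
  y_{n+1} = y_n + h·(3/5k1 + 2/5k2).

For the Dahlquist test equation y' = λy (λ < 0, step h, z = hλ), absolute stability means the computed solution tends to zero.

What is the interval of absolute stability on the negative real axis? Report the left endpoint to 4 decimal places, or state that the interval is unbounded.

Test eqn y'=λy, z=hλ:
  k1=λy_n ⇒ h·k1=z·y_n;  k2=λ(1+11/16z)y_n ⇒ h·k2=z(1+11/16z)y_n
  y_{n+1}/y_n = 1 + 3/5z + 2/5z(1+11/16z) = 1 + z + 11/40z²
  Hence R(z) = 1 + z + 11/40z².

Solve |R(x)|<1 on ℝ⁻.
x=-0.51: |R|=0.5615
R=1: x+11/40x²=0 ⇒ x=−40/11=-3.6364; min R=1−1/(4·11/40)=0.0909>−1
Confirm numerically:
  x=-2.696: |R|=0.30281 <1
  x=-2.409: |R|=0.18690 <1
  x=-1.744: |R|=0.09242 <1
  x=-4.145: |R|=1.57978 >1
  x=-3.778: |R|=1.14715 >1
  x=-3.721: |R|=1.08661 >1
Interval (-3.6364, 0).

z∈(-3.6364,0).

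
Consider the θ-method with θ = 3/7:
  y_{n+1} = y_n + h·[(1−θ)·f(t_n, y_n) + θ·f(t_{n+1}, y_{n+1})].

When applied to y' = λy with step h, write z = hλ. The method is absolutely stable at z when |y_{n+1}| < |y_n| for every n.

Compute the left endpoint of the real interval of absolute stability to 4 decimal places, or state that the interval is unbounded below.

Set f=λy, z=hλ:
  y_{n+1} = y_n + z·[4/7·y_n + 3/7·y_{n+1}] ⇒ (1 − 3/7z)y_{n+1} = (1 + 4/7z)y_n
  Hence R(z) = (1 + 4/7z)/(1 − 3/7z).

Need |R(x)|<1, x<0.
x=-1.09: |R|=0.2571
R=−1: 1+4/7x = −1+3/7x ⇒ -1/7x=2 ⇒ x=2/(-1/7)=-14.0000
Confirm numerically:
  x=-12.950: |R|=0.97710 <1
  x=-10.199: |R|=0.89890 <1
  x=-7.685: |R|=0.78989 <1
  x=-5.941: |R|=0.67534 <1
  x=-14.182: |R|=1.00367 >1
  x=-14.085: |R|=1.00173 >1
So |R|<1 on (-14.0000, 0).

left endpoint -14.0000.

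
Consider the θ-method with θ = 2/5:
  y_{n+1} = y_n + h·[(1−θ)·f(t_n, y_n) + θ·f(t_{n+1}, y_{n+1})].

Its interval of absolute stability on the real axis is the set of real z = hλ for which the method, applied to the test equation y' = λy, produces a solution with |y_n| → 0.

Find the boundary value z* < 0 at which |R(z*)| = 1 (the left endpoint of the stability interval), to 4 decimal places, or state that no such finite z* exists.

z* = -10.0000.

With y'=λy (z=hλ):
  y_{n+1} = y_n + z·[3/5·y_n + 2/5·y_{n+1}] ⇒ (1 − 2/5z)y_{n+1} = (1 + 3/5z)y_n
  R(z) = (1 + 3/5z)/(1 − 2/5z).

Need |R(x)|<1, x<0.
x=-1.54: |R|=0.0470
R=−1: 1+3/5x = −1+2/5x ⇒ -1/5x=2 ⇒ x=2/(-1/5)=-10.0000
Confirm numerically:
  x=-9.555: |R|=0.98154 <1
  x=-6.340: |R|=0.79299 <1
  x=-5.879: |R|=0.75409 <1
  x=-10.433: |R|=1.01674 >1
  x=-10.183: |R|=1.00721 >1
Stable set (-10.0000, 0).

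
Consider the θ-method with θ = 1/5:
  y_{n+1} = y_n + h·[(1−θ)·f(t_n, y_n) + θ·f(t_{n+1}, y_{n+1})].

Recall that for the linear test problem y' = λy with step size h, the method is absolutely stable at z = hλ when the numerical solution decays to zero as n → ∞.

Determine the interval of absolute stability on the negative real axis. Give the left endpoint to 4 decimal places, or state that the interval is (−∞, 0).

Test eqn y'=λy, z=hλ:
  y_{n+1} = y_n + z·[4/5·y_n + 1/5·y_{n+1}] ⇒ (1 − 1/5z)y_{n+1} = (1 + 4/5z)y_n
  so R(z) = (1 + 4/5z)/(1 − 1/5z).

Need |R(x)|<1, x<0.
x=-1.2: |R|=0.0323
R=−1: 1+4/5x = −1+1/5x ⇒ -3/5x=2 ⇒ x=2/(-3/5)=-3.3333
Confirm numerically:
  x=-2.892: |R|=0.83224 <1
  x=-2.754: |R|=0.77586 <1
  x=-2.268: |R|=0.56026 <1
  x=-1.987: |R|=0.42193 <1
  x=-3.495: |R|=1.05709 >1
  x=-3.467: |R|=1.04736 >1
So |R|<1 on (-3.3333, 0).

(-3.3333, 0).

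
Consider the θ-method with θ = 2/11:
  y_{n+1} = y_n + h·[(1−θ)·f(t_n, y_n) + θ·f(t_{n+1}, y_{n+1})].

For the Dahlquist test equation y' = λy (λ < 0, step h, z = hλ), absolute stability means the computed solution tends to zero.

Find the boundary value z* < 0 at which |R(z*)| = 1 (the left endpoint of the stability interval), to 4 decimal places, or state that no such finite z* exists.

Set f=λy, z=hλ:
  y_{n+1} = y_n + z·[9/11·y_n + 2/11·y_{n+1}] ⇒ (1 − 2/11z)y_{n+1} = (1 + 9/11z)y_n
  ⇒ R(z) = (1 + 9/11z)/(1 − 2/11z).

Solve |R(x)|<1 on ℝ⁻.
x=-1.5: |R|=0.1786
R=−1: 1+9/11x = −1+2/11x ⇒ -7/11x=2 ⇒ x=2/(-7/11)=-3.1429
Confirm numerically:
  x=-2.710: |R|=0.81547 <1
  x=-2.452: |R|=0.69593 <1
  x=-2.182: |R|=0.56222 <1
  x=-3.436: |R|=1.11482 >1
  x=-3.328: |R|=1.07340 >1
  x=-3.299: |R|=1.06211 >1
Stable set (-3.1429, 0).

left endpoint -3.1429.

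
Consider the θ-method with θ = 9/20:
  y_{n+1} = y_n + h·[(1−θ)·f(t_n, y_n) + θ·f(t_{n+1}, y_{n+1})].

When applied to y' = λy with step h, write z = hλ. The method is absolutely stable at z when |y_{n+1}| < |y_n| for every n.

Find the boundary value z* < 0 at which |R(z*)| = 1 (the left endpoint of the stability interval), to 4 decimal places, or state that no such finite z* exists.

z* = -20.0000.

Set f=λy, z=hλ:
  y_{n+1} = y_n + z·[11/20·y_n + 9/20·y_{n+1}] ⇒ (1 − 9/20z)y_{n+1} = (1 + 11/20z)y_n
  ⇒ R(z) = (1 + 11/20z)/(1 − 9/20z).

Need |R(x)|<1, x<0.
x=-1.58: |R|=0.0766
R=−1: 1+11/20x = −1+9/20x ⇒ -1/10x=2 ⇒ x=2/(-1/10)=-20.0000
Confirm numerically:
  x=-17.014: |R|=0.96550 <1
  x=-15.238: |R|=0.93939 <1
  x=-12.640: |R|=0.88995 <1
  x=-8.364: |R|=0.75574 <1
  x=-20.355: |R|=1.00349 >1
  x=-20.111: |R|=1.00110 >1
So |R|<1 on (-20.0000, 0).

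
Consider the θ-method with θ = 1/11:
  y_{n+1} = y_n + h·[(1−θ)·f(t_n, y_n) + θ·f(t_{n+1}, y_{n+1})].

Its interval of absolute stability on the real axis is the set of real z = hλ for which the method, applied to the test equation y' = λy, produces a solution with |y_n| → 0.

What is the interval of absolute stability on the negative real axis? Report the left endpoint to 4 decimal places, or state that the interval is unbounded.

Set f=λy, z=hλ:
  y_{n+1} = y_n + z·[10/11·y_n + 1/11·y_{n+1}] ⇒ (1 − 1/11z)y_{n+1} = (1 + 10/11z)y_n
  R(z) = (1 + 10/11z)/(1 − 1/11z).

Need |R(x)|<1, x<0.
x=-0.79: |R|=0.2629
R=−1: 1+10/11x = −1+1/11x ⇒ -9/11x=2 ⇒ x=2/(-9/11)=-2.4444
Confirm numerically:
  x=-1.897: |R|=0.61797 <1
  x=-1.807: |R|=0.55204 <1
  x=-1.793: |R|=0.54170 <1
  x=-1.438: |R|=0.27175 <1
  x=-2.866: |R|=1.27362 >1
  x=-2.824: |R|=1.24711 >1
  x=-2.733: |R|=1.18911 >1
Stable set (-2.4444, 0).

z∈(-2.4444,0).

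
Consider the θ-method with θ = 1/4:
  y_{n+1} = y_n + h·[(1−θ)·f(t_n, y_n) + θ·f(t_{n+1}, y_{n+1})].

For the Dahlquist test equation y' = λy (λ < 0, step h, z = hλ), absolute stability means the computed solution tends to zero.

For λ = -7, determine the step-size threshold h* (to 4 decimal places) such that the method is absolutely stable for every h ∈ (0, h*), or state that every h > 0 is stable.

Test eqn y'=λy, z=hλ:
  y_{n+1} = y_n + z·[3/4·y_n + 1/4·y_{n+1}] ⇒ (1 − 1/4z)y_{n+1} = (1 + 3/4z)y_n
  R(z) = (1 + 3/4z)/(1 − 1/4z).

Need |R(x)|<1, x<0.
x=-1.69: |R|=0.1880
R=−1: 1+3/4x = −1+1/4x ⇒ -1/2x=2 ⇒ x=2/(-1/2)=-4.0000
Confirm numerically:
  x=-3.256: |R|=0.79493 <1
  x=-3.223: |R|=0.78485 <1
  x=-2.002: |R|=0.33422 <1
  x=-1.749: |R|=0.21691 <1
  x=-4.530: |R|=1.12427 >1
  x=-4.347: |R|=1.08314 >1
  x=-4.100: |R|=1.02469 >1
So |R|<1 on (-4.0000, 0).

(-4.0000,0); λ=-7 ⇒ h* = (4)/7 = 0.5714.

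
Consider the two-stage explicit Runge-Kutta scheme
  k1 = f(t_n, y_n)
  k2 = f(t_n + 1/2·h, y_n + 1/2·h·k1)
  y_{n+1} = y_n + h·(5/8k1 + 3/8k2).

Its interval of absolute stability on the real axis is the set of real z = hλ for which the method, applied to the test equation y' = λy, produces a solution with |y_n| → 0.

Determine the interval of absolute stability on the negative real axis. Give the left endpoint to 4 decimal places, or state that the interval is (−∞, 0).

Test eqn y'=λy, z=hλ:
  k1=λy_n ⇒ h·k1=z·y_n;  k2=λ(1+1/2z)y_n ⇒ h·k2=z(1+1/2z)y_n
  y_{n+1}/y_n = 1 + 5/8z + 3/8z(1+1/2z) = 1 + z + 3/16z²
  so R(z) = 1 + z + 3/16z².

Need |R(x)|<1, x<0.
x=-1.15: |R|=0.0980
R=1: x+3/16x²=0 ⇒ x=−16/3=-5.3333; min R=1−1/(4·3/16)=-0.3333>−1
Confirm numerically:
  x=-4.032: |R|=0.01619 <1
  x=-3.075: |R|=0.30207 <1
  x=-2.908: |R|=0.32241 <1
  x=-2.771: |R|=0.33129 <1
  x=-5.799: |R|=1.50633 >1
  x=-5.537: |R|=1.21144 >1
Stable set (-5.3333, 0).

z∈(-5.3333,0).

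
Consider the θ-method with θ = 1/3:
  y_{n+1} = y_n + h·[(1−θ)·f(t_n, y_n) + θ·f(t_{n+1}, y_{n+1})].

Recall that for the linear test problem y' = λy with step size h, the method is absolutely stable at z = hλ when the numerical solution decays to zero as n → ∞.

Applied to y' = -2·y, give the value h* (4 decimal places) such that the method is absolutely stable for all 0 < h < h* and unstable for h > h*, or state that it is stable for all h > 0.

(-6.0000,0); λ=-2 ⇒ h* = (6)/2 = 3.0000.

Set f=λy, z=hλ:
  y_{n+1} = y_n + z·[2/3·y_n + 1/3·y_{n+1}] ⇒ (1 − 1/3z)y_{n+1} = (1 + 2/3z)y_n
  so R(z) = (1 + 2/3z)/(1 − 1/3z).

Boundary: |R(x)|=1, x<0.
x=-0.77: |R|=0.3873
R=−1: 1+2/3x = −1+1/3x ⇒ -1/3x=2 ⇒ x=2/(-1/3)=-6.0000
Confirm numerically:
  x=-4.717: |R|=0.83374 <1
  x=-4.580: |R|=0.81266 <1
  x=-2.639: |R|=0.40397 <1
  x=-6.376: |R|=1.04010 >1
  x=-6.291: |R|=1.03132 >1
  x=-6.067: |R|=1.00739 >1
Interval (-6.0000, 0).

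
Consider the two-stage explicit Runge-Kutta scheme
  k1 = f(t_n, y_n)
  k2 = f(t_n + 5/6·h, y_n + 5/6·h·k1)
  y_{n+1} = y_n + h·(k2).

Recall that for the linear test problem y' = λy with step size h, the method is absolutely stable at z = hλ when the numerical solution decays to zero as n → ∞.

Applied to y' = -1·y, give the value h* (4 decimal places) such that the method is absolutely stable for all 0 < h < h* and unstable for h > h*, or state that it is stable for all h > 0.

Set f=λy, z=hλ:
  k1=λy_n ⇒ h·k1=z·y_n;  k2=λ(1+5/6z)y_n ⇒ h·k2=z(1+5/6z)y_n
  y_{n+1}/y_n = 1 + z(1+5/6z) = 1 + z + 5/6z²
  Hence R(z) = 1 + z + 5/6z².

Solve |R(x)|<1 on ℝ⁻.
x=-0.72: |R|=0.7120
R=1: x+5/6x²=0 ⇒ x=−6/5=-1.2000; min R=1−1/(4·5/6)=0.7000>−1
Confirm numerically:
  x=-1.076: |R|=0.88881 <1
  x=-1.034: |R|=0.85696 <1
  x=-0.944: |R|=0.79861 <1
  x=-0.713: |R|=0.71064 <1
  x=-1.393: |R|=1.22404 >1
  x=-1.319: |R|=1.13080 >1
Stable set (-1.2000, 0).

(-1.2000,0); λ=-1 ⇒ h* = (6/5)/1 = 1.2000.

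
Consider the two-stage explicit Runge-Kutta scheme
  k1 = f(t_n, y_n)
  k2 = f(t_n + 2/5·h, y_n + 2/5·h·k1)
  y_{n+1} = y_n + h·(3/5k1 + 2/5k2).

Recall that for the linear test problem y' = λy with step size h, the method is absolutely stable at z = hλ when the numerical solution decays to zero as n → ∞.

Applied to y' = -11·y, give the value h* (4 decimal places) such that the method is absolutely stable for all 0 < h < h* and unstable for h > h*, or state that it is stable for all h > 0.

(-6.2500,0); λ=-11 ⇒ h* = (25/4)/11 = 0.5682.

On y'=λy, z=hλ:
  k1=λy_n ⇒ h·k1=z·y_n;  k2=λ(1+2/5z)y_n ⇒ h·k2=z(1+2/5z)y_n
  y_{n+1}/y_n = 1 + 3/5z + 2/5z(1+2/5z) = 1 + z + 4/25z²
  so R(z) = 1 + z + 4/25z².

Boundary: |R(x)|=1, x<0.
x=-0.78: |R|=0.3173
R=1: x+4/25x²=0 ⇒ x=−25/4=-6.2500; min R=1−1/(4·4/25)=-0.5625>−1
Confirm numerically:
  x=-5.386: |R|=0.25544 <1
  x=-3.165: |R|=0.56224 <1
  x=-3.017: |R|=0.56063 <1
  x=-6.589: |R|=1.35739 >1
  x=-6.564: |R|=1.32978 >1
  x=-6.434: |R|=1.18942 >1
So |R|<1 on (-6.2500, 0).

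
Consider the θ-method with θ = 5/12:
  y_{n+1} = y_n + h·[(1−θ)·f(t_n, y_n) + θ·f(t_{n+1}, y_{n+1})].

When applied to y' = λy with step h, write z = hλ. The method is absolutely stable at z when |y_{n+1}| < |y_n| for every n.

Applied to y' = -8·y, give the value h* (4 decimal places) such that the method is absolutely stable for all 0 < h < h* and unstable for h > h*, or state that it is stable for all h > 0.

(-12.0000,0); λ=-8 ⇒ h* = (12)/8 = 1.5000.

On y'=λy, z=hλ:
  y_{n+1} = y_n + z·[7/12·y_n + 5/12·y_{n+1}] ⇒ (1 − 5/12z)y_{n+1} = (1 + 7/12z)y_n
  Hence R(z) = (1 + 7/12z)/(1 − 5/12z).

Boundary: |R(x)|=1, x<0.
x=-1.16: |R|=0.2180
R=−1: 1+7/12x = −1+5/12x ⇒ -1/6x=2 ⇒ x=2/(-1/6)=-12.0000
Confirm numerically:
  x=-9.842: |R|=0.92949 <1
  x=-8.905: |R|=0.89049 <1
  x=-5.949: |R|=0.71010 <1
  x=-12.503: |R|=1.01350 >1
  x=-12.056: |R|=1.00155 >1
Interval (-12.0000, 0).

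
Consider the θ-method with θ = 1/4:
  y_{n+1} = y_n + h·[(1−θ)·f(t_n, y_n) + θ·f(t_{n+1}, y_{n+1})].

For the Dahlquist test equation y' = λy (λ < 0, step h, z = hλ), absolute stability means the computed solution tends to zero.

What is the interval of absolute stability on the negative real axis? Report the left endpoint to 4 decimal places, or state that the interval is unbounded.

(-4.0000, 0).

With y'=λy (z=hλ):
  y_{n+1} = y_n + z·[3/4·y_n + 1/4·y_{n+1}] ⇒ (1 − 1/4z)y_{n+1} = (1 + 3/4z)y_n
  Hence R(z) = (1 + 3/4z)/(1 − 1/4z).

Need |R(x)|<1, x<0.
x=-0.35: |R|=0.6782
R=−1: 1+3/4x = −1+1/4x ⇒ -1/2x=2 ⇒ x=2/(-1/2)=-4.0000
Confirm numerically:
  x=-2.751: |R|=0.62998 <1
  x=-2.463: |R|=0.52437 <1
  x=-2.365: |R|=0.48625 <1
  x=-2.236: |R|=0.43425 <1
  x=-4.514: |R|=1.12074 >1
  x=-4.265: |R|=1.06413 >1
  x=-4.093: |R|=1.02298 >1
Stable set (-4.0000, 0).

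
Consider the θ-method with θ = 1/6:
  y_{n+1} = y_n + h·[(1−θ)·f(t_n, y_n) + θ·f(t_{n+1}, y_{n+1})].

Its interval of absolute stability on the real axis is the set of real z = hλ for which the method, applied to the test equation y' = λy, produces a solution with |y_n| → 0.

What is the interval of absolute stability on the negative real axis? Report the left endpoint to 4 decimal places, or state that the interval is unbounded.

(-3.0000, 0).

On y'=λy, z=hλ:
  y_{n+1} = y_n + z·[5/6·y_n + 1/6·y_{n+1}] ⇒ (1 − 1/6z)y_{n+1} = (1 + 5/6z)y_n
  so R(z) = (1 + 5/6z)/(1 − 1/6z).

Solve |R(x)|<1 on ℝ⁻.
x=-0.73: |R|=0.3492
R=−1: 1+5/6x = −1+1/6x ⇒ -2/3x=2 ⇒ x=2/(-2/3)=-3.0000
Confirm numerically:
  x=-2.878: |R|=0.94503 <1
  x=-2.371: |R|=0.69944 <1
  x=-2.076: |R|=0.54235 <1
  x=-3.462: |R|=1.19531 >1
  x=-3.307: |R|=1.13194 >1
  x=-3.077: |R|=1.03393 >1
So |R|<1 on (-3.0000, 0).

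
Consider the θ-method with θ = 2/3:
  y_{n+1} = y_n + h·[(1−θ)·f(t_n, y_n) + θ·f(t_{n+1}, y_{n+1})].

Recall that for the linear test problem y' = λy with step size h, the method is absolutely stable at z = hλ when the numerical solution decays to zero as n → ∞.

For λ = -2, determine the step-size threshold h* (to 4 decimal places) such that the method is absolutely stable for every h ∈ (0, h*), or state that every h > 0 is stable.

unbounded; (−∞, 0). Any h>0 works for λ=-2.

On y'=λy, z=hλ:
  y_{n+1} = y_n + z·[1/3·y_n + 2/3·y_{n+1}] ⇒ (1 − 2/3z)y_{n+1} = (1 + 1/3z)y_n
  so R(z) = (1 + 1/3z)/(1 − 2/3z).

Solve |R(x)|<1 on ℝ⁻.
x=-0.31: |R|=0.7431
x=-2: |R|=0.1429
x=-10: |R|=0.3043
x=-100: |R|=0.4778
θ=2/3≥1/2 ⇒ |1+1/3x|<|1−2/3x| ∀x<0 ⇒ interval (−∞,0).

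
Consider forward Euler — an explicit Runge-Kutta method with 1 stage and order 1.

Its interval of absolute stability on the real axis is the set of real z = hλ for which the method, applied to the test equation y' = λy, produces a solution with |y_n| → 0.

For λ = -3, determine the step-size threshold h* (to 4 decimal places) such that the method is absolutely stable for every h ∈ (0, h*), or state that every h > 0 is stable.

(-2.0000,0); λ=-3 ⇒ h* = 0.6667.

On y'=λy, z=hλ:
  order 1, 1-stage ⇒ R(z)=1+z
  (e.g. R(-0.32)=0.68000, |R|=0.68000)

Solve |R(x)|<1 on ℝ⁻.
x=-0.32: |R|=0.6800
|R(-1.25)|=0.2500 |R(-1.05)|=0.0500 |R(-0.93)|=0.0700
Bisect:
  x_lo=-2.4456 |R|=1.4456  x_hi=-0.3553 |R|=0.6447
  mid=-1.40046 |R|=0.40046 →hi
  mid=-1.92304 |R|=0.92304 →hi
  mid=-2.18433 |R|=1.18433 →lo
  mid=-2.05368 |R|=1.05368 →lo
  mid=-1.98836 |R|=0.98836 →hi
  mid=-2.02102 |R|=1.02102 →lo
  mid=-2.00469 |R|=1.00469 →lo
  mid=-1.99653 |R|=0.99653 →hi
  mid=-2.00061 |R|=1.00061 →lo
  ...
  [-2.00010,-1.99997] ⇒ x*=-2.0000
So |R|<1 on (-2.0000, 0).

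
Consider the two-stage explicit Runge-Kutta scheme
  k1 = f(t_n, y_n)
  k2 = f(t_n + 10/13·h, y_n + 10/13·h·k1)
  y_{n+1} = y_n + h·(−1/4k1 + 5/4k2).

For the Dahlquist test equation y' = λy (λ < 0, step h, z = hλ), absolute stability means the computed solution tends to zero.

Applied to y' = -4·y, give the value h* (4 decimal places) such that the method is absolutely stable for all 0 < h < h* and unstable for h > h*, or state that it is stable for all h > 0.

(-1.0400,0); λ=-4 ⇒ h* = (26/25)/4 = 0.2600.

Set f=λy, z=hλ:
  k1=λy_n ⇒ h·k1=z·y_n;  k2=λ(1+10/13z)y_n ⇒ h·k2=z(1+10/13z)y_n
  y_{n+1}/y_n = 1 − 1/4z + 5/4z(1+10/13z) = 1 + z + 25/26z²
  ⇒ R(z) = 1 + z + 25/26z².

Need |R(x)|<1, x<0.
x=-0.55: |R|=0.7409
R=1: x+25/26x²=0 ⇒ x=−26/25=-1.0400; min R=1−1/(4·25/26)=0.7400>−1
Confirm numerically:
  x=-0.768: |R|=0.79914 <1
  x=-0.729: |R|=0.78200 <1
  x=-0.449: |R|=0.74485 <1
  x=-0.445: |R|=0.74541 <1
  x=-1.567: |R|=1.79405 >1
  x=-1.286: |R|=1.30419 >1
So |R|<1 on (-1.0400, 0).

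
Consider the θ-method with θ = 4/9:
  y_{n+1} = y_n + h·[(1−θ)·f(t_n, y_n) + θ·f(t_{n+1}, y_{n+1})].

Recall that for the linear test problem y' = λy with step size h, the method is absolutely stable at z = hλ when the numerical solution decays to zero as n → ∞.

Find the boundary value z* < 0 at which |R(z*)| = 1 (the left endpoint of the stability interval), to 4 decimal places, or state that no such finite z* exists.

On y'=λy, z=hλ:
  y_{n+1} = y_n + z·[5/9·y_n + 4/9·y_{n+1}] ⇒ (1 − 4/9z)y_{n+1} = (1 + 5/9z)y_n
  R(z) = (1 + 5/9z)/(1 − 4/9z).

Solve |R(x)|<1 on ℝ⁻.
x=-1.25: |R|=0.1964
R=−1: 1+5/9x = −1+4/9x ⇒ -1/9x=2 ⇒ x=2/(-1/9)=-18.0000
Confirm numerically:
  x=-14.829: |R|=0.95358 <1
  x=-12.156: |R|=0.89858 <1
  x=-12.106: |R|=0.89736 <1
  x=-7.571: |R|=0.73452 <1
  x=-18.364: |R|=1.00441 >1
  x=-18.023: |R|=1.00028 >1
So |R|<1 on (-18.0000, 0).

z* = -18.0000.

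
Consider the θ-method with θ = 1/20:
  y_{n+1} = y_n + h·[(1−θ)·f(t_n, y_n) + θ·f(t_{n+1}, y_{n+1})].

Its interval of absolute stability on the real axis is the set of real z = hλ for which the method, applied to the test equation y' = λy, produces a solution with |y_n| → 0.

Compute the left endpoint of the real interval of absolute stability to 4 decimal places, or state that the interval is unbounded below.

left endpoint -2.2222.

With y'=λy (z=hλ):
  y_{n+1} = y_n + z·[19/20·y_n + 1/20·y_{n+1}] ⇒ (1 − 1/20z)y_{n+1} = (1 + 19/20z)y_n
  so R(z) = (1 + 19/20z)/(1 − 1/20z).

Need |R(x)|<1, x<0.
x=-1.04: |R|=0.0114
R=−1: 1+19/20x = −1+1/20x ⇒ -9/10x=2 ⇒ x=2/(-9/10)=-2.2222
Confirm numerically:
  x=-2.196: |R|=0.97873 <1
  x=-1.885: |R|=0.72264 <1
  x=-1.677: |R|=0.54726 <1
  x=-1.675: |R|=0.54556 <1
  x=-2.627: |R|=1.32200 >1
  x=-2.438: |R|=1.17310 >1
Stable set (-2.2222, 0).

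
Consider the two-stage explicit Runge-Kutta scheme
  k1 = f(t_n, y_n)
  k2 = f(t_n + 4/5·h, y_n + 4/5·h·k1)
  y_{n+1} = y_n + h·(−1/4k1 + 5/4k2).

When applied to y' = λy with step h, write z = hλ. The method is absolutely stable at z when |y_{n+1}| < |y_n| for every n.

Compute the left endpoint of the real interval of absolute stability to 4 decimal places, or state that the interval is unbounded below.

On y'=λy, z=hλ:
  k1=λy_n ⇒ h·k1=z·y_n;  k2=λ(1+4/5z)y_n ⇒ h·k2=z(1+4/5z)y_n
  y_{n+1}/y_n = 1 − 1/4z + 5/4z(1+4/5z) = 1 + z + z²
  so R(z) = 1 + z + z².

Solve |R(x)|<1 on ℝ⁻.
x=-1.22: |R|=1.2684
R=1: x+1x²=0 ⇒ x=−1=-1.0000; min R=1−1/(4·1)=0.7500>−1
Confirm numerically:
  x=-0.938: |R|=0.94184 <1
  x=-0.685: |R|=0.78423 <1
  x=-0.650: |R|=0.77250 <1
  x=-0.446: |R|=0.75292 <1
  x=-1.478: |R|=1.70648 >1
  x=-1.204: |R|=1.24562 >1
Stable set (-1.0000, 0).

left endpoint -1.0000.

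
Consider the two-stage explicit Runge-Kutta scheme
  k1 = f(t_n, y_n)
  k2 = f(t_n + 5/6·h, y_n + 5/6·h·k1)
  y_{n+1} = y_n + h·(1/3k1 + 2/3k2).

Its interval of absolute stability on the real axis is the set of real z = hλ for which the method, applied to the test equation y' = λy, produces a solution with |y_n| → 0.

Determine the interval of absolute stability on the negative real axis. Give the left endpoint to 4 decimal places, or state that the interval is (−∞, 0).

Test eqn y'=λy, z=hλ:
  k1=λy_n ⇒ h·k1=z·y_n;  k2=λ(1+5/6z)y_n ⇒ h·k2=z(1+5/6z)y_n
  y_{n+1}/y_n = 1 + 1/3z + 2/3z(1+5/6z) = 1 + z + 5/9z²
  so R(z) = 1 + z + 5/9z².

Find x<0 with |R(x)|<1.
x=-1.01: |R|=0.5567
R=1: x+5/9x²=0 ⇒ x=−9/5=-1.8000; min R=1−1/(4·5/9)=0.5500>−1
Confirm numerically:
  x=-1.603: |R|=0.82456 <1
  x=-1.341: |R|=0.65804 <1
  x=-0.905: |R|=0.55001 <1
  x=-2.244: |R|=1.55352 >1
  x=-1.998: |R|=1.21978 >1
  x=-1.904: |R|=1.11001 >1
Stable set (-1.8000, 0).

z∈(-1.8000,0).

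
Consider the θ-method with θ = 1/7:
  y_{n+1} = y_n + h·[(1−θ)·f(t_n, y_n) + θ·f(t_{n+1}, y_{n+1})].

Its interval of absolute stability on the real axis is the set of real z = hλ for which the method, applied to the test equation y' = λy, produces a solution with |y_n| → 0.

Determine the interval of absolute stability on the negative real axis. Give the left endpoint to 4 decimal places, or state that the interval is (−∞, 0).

z∈(-2.8000,0).

With y'=λy (z=hλ):
  y_{n+1} = y_n + z·[6/7·y_n + 1/7·y_{n+1}] ⇒ (1 − 1/7z)y_{n+1} = (1 + 6/7z)y_n
  ⇒ R(z) = (1 + 6/7z)/(1 − 1/7z).

Boundary: |R(x)|=1, x<0.
x=-1.6: |R|=0.3023
R=−1: 1+6/7x = −1+1/7x ⇒ -5/7x=2 ⇒ x=2/(-5/7)=-2.8000
Confirm numerically:
  x=-2.714: |R|=0.95573 <1
  x=-2.485: |R|=0.83395 <1
  x=-1.807: |R|=0.43624 <1
  x=-1.570: |R|=0.28238 <1
  x=-3.283: |R|=1.23485 >1
  x=-3.011: |R|=1.10538 >1
  x=-2.918: |R|=1.05949 >1
So |R|<1 on (-2.8000, 0).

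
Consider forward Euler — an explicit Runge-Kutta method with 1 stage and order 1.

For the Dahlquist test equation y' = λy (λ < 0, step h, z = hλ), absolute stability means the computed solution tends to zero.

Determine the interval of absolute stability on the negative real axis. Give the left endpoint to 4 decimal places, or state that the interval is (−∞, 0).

z∈(-2.0000,0).

Test eqn y'=λy, z=hλ:
  order 1, 1-stage ⇒ R(z)=1+z
  (e.g. R(-0.96)=0.04000, |R|=0.04000)

Boundary: |R(x)|=1, x<0.
x=-0.96: |R|=0.0400
|R(-1.32)|=0.3200 |R(-1.05)|=0.0500 |R(-0.83)|=0.1700
Bisect:
  x_lo=-2.4790 |R|=1.4790  x_hi=-0.2284 |R|=0.7716
  mid=-1.35366 |R|=0.35366 →hi
  mid=-1.91631 |R|=0.91631 →hi
  mid=-2.19763 |R|=1.19763 →lo
  mid=-2.05697 |R|=1.05697 →lo
  mid=-1.98664 |R|=0.98664 →hi
  mid=-2.02181 |R|=1.02181 →lo
  mid=-2.00422 |R|=1.00422 →lo
  ...
  [-2.00010,-1.99996] ⇒ x*=-2.0000
So |R|<1 on (-2.0000, 0).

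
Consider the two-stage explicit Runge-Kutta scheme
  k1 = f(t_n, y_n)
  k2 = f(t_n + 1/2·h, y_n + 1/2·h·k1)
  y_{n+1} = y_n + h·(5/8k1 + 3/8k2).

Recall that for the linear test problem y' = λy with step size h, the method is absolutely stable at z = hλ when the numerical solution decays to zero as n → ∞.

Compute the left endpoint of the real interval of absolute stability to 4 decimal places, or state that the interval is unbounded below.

left endpoint -5.3333.

On y'=λy, z=hλ:
  k1=λy_n ⇒ h·k1=z·y_n;  k2=λ(1+1/2z)y_n ⇒ h·k2=z(1+1/2z)y_n
  y_{n+1}/y_n = 1 + 5/8z + 3/8z(1+1/2z) = 1 + z + 3/16z²
  Hence R(z) = 1 + z + 3/16z².

Solve |R(x)|<1 on ℝ⁻.
x=-1.7: |R|=0.1581
R=1: x+3/16x²=0 ⇒ x=−16/3=-5.3333; min R=1−1/(4·3/16)=-0.3333>−1
Confirm numerically:
  x=-4.299: |R|=0.16626 <1
  x=-3.670: |R|=0.14458 <1
  x=-2.706: |R|=0.33304 <1
  x=-5.924: |R|=1.65608 >1
  x=-5.520: |R|=1.19320 >1
  x=-5.510: |R|=1.18252 >1
So |R|<1 on (-5.3333, 0).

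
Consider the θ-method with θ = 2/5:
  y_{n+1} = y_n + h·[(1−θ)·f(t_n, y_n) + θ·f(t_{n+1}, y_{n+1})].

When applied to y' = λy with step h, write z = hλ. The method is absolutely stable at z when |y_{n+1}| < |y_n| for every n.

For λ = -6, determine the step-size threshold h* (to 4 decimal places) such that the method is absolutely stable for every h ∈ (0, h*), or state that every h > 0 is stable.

(-10.0000,0); λ=-6 ⇒ h* = (10)/6 = 1.6667.

On y'=λy, z=hλ:
  y_{n+1} = y_n + z·[3/5·y_n + 2/5·y_{n+1}] ⇒ (1 − 2/5z)y_{n+1} = (1 + 3/5z)y_n
  so R(z) = (1 + 3/5z)/(1 − 2/5z).

Boundary: |R(x)|=1, x<0.
x=-1.43: |R|=0.0903
R=−1: 1+3/5x = −1+2/5x ⇒ -1/5x=2 ⇒ x=2/(-1/5)=-10.0000
Confirm numerically:
  x=-9.177: |R|=0.96476 <1
  x=-6.768: |R|=0.82564 <1
  x=-5.036: |R|=0.67065 <1
  x=-10.516: |R|=1.01982 >1
  x=-10.199: |R|=1.00784 >1
Interval (-10.0000, 0).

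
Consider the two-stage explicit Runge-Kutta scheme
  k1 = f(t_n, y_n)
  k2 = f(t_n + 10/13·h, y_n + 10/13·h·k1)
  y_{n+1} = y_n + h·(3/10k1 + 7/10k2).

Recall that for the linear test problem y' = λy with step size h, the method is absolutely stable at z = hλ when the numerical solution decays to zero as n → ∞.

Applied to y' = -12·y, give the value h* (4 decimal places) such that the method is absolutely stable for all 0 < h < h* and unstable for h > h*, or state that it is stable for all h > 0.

(-1.8571,0); λ=-12 ⇒ h* = (13/7)/12 = 0.1548.

On y'=λy, z=hλ:
  k1=λy_n ⇒ h·k1=z·y_n;  k2=λ(1+10/13z)y_n ⇒ h·k2=z(1+10/13z)y_n
  y_{n+1}/y_n = 1 + 3/10z + 7/10z(1+10/13z) = 1 + z + 7/13z²
  so R(z) = 1 + z + 7/13z².

Solve |R(x)|<1 on ℝ⁻.
x=-1.06: |R|=0.5450
R=1: x+7/13x²=0 ⇒ x=−13/7=-1.8571; min R=1−1/(4·7/13)=0.5357>−1
Confirm numerically:
  x=-1.795: |R|=0.93994 <1
  x=-1.771: |R|=0.91785 <1
  x=-1.507: |R|=0.71587 <1
  x=-2.408: |R|=1.71425 >1
  x=-2.075: |R|=1.24341 >1
  x=-1.913: |R|=1.05754 >1
So |R|<1 on (-1.8571, 0).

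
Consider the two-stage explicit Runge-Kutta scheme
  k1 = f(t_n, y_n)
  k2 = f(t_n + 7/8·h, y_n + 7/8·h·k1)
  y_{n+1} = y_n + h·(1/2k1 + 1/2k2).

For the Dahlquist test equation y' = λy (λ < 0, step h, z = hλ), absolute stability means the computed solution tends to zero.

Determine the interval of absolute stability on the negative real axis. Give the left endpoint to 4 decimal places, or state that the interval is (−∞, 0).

(-2.2857, 0).

Test eqn y'=λy, z=hλ:
  k1=λy_n ⇒ h·k1=z·y_n;  k2=λ(1+7/8z)y_n ⇒ h·k2=z(1+7/8z)y_n
  y_{n+1}/y_n = 1 + 1/2z + 1/2z(1+7/8z) = 1 + z + 7/16z²
  Hence R(z) = 1 + z + 7/16z².

Solve |R(x)|<1 on ℝ⁻.
x=-1.06: |R|=0.4316
R=1: x+7/16x²=0 ⇒ x=−16/7=-2.2857; min R=1−1/(4·7/16)=0.4286>−1
Confirm numerically:
  x=-1.966: |R|=0.72501 <1
  x=-1.808: |R|=0.62213 <1
  x=-1.382: |R|=0.45359 <1
  x=-0.960: |R|=0.44320 <1
  x=-2.582: |R|=1.33469 >1
  x=-2.360: |R|=1.07670 >1
  x=-2.332: |R|=1.04722 >1
Stable set (-2.2857, 0).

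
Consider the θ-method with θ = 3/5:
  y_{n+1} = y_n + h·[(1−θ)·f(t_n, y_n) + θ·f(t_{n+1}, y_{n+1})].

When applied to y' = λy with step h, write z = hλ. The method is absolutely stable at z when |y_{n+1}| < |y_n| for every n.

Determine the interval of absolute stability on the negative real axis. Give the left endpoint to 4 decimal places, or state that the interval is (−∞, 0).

(−∞, 0) — no finite endpoint.

Test eqn y'=λy, z=hλ:
  y_{n+1} = y_n + z·[2/5·y_n + 3/5·y_{n+1}] ⇒ (1 − 3/5z)y_{n+1} = (1 + 2/5z)y_n
  ⇒ R(z) = (1 + 2/5z)/(1 − 3/5z).

Find x<0 with |R(x)|<1.
x=-1.1: |R|=0.3373
x=-2: |R|=0.0909
x=-10: |R|=0.4286
x=-100: |R|=0.6393
θ=3/5≥1/2 ⇒ |1+2/5x|<|1−3/5x| ∀x<0 ⇒ stable on all of ℝ⁻.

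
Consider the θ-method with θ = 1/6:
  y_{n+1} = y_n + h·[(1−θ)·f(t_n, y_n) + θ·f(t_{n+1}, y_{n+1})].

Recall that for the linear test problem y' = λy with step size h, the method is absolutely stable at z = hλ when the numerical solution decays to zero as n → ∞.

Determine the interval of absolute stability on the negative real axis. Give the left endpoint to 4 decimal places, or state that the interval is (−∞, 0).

(-3.0000, 0).

Set f=λy, z=hλ:
  y_{n+1} = y_n + z·[5/6·y_n + 1/6·y_{n+1}] ⇒ (1 − 1/6z)y_{n+1} = (1 + 5/6z)y_n
  so R(z) = (1 + 5/6z)/(1 − 1/6z).

Need |R(x)|<1, x<0.
x=-0.49: |R|=0.5470
R=−1: 1+5/6x = −1+1/6x ⇒ -2/3x=2 ⇒ x=2/(-2/3)=-3.0000
Confirm numerically:
  x=-2.743: |R|=0.88242 <1
  x=-2.631: |R|=0.82899 <1
  x=-2.222: |R|=0.62150 <1
  x=-1.772: |R|=0.36799 <1
  x=-3.360: |R|=1.15385 >1
  x=-3.324: |R|=1.13900 >1
  x=-3.030: |R|=1.01329 >1
Stable set (-3.0000, 0).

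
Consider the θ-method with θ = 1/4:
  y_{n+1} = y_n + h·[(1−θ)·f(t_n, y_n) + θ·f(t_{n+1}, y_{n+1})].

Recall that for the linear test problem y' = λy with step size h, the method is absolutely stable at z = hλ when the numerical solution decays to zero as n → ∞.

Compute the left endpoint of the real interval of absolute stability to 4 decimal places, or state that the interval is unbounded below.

left endpoint -4.0000.

Test eqn y'=λy, z=hλ:
  y_{n+1} = y_n + z·[3/4·y_n + 1/4·y_{n+1}] ⇒ (1 − 1/4z)y_{n+1} = (1 + 3/4z)y_n
  so R(z) = (1 + 3/4z)/(1 − 1/4z).

Solve |R(x)|<1 on ℝ⁻.
x=-0.34: |R|=0.6866
R=−1: 1+3/4x = −1+1/4x ⇒ -1/2x=2 ⇒ x=2/(-1/2)=-4.0000
Confirm numerically:
  x=-3.647: |R|=0.90768 <1
  x=-3.025: |R|=0.72242 <1
  x=-1.922: |R|=0.29821 <1
  x=-1.726: |R|=0.20573 <1
  x=-4.428: |R|=1.10157 >1
  x=-4.202: |R|=1.04926 >1
Interval (-4.0000, 0).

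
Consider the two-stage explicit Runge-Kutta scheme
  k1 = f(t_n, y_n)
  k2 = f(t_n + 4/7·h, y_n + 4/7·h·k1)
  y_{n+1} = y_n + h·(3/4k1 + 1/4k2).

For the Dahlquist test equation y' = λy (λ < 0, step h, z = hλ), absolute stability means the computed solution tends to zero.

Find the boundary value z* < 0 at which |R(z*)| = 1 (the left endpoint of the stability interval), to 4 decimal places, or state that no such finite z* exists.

z* = -7.0000.

Test eqn y'=λy, z=hλ:
  k1=λy_n ⇒ h·k1=z·y_n;  k2=λ(1+4/7z)y_n ⇒ h·k2=z(1+4/7z)y_n
  y_{n+1}/y_n = 1 + 3/4z + 1/4z(1+4/7z) = 1 + z + 1/7z²
  R(z) = 1 + z + 1/7z².

Find x<0 with |R(x)|<1.
x=-0.32: |R|=0.6946
R=1: x+1/7x²=0 ⇒ x=−7=-7.0000; min R=1−1/(4·1/7)=-0.7500>−1
Confirm numerically:
  x=-6.062: |R|=0.18769 <1
  x=-5.376: |R|=0.24723 <1
  x=-4.764: |R|=0.52176 <1
  x=-7.422: |R|=1.44744 >1
  x=-7.273: |R|=1.28365 >1
  x=-7.271: |R|=1.28149 >1
So |R|<1 on (-7.0000, 0).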